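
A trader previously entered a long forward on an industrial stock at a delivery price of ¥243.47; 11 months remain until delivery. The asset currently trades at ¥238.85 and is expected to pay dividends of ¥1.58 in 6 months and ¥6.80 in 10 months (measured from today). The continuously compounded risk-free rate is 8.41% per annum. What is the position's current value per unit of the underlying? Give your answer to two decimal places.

¥5.59

PV(remaining dividends) I = 1.58·e^(−0.0841·6/12) + 6.80·e^(−0.0841·10/12) = 7.8547
Current forward F = (S − I)·e^(rT) = (238.85 − 7.8547)·e^(0.0841·11/12) = 230.9953 × 1.080141 = 249.5075
Value (long) = (F − K)·e^(−rT) = (249.5075 − 243.47) × 0.925805 = 5.5895
Value = ¥5.59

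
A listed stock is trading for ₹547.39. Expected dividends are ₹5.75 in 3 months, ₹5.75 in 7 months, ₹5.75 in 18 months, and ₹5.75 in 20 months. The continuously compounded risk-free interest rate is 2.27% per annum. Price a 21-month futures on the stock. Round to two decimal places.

PV(dividends) I = 5.75·e^(−0.0227·3/12) + 5.75·e^(−0.0227·7/12) + 5.75·e^(−0.0227·18/12) + 5.75·e^(−0.0227·20/12)
I = 5.7175 + 5.6744 + 5.5575 + 5.5365 = 22.4859
F = (S − I)·e^(rT) = (547.39 − 22.4859) · e^(0.0227·21/12)
= 524.9041 · e^0.039725 = 524.9041 × 1.040525 = ₹546.18

₹546.18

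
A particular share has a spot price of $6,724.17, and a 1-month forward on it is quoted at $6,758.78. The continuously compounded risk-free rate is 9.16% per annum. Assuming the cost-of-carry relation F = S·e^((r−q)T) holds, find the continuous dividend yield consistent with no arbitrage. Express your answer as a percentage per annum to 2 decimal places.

From F = S·e^((r−q)T): (r − q) = ln(F/S)/T
ln(6758.78/6724.17) = ln(1.005147) = 0.005134
(r − q) = 0.005134 / (1/12) = 0.061608
q = r − ln(F/S)/T = 0.0916 − 0.061608 = 0.029992
q = 3.00%

3.00%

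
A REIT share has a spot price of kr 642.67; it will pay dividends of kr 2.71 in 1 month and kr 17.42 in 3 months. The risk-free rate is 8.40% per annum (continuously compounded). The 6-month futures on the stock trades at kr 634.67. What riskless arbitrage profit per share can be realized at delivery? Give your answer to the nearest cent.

kr 14.97 per share

PV(dividends) I = 2.71·e^(−0.0840·1/12) + 17.42·e^(−0.0840·3/12) = 19.7491
Fair futures F* = (S − I)·e^(rT) = (642.67 − 19.7491)·e^0.042000 = 622.9209 × 1.042894 = 649.6405
Market kr 634.67 < fair 649.6405: forward underpriced → reverse cash-and-carry (short the stock, invest proceeds at r, pay the dividends, go long the forward).
Profit at T = |F_mkt − F*| = |634.67 − 649.6405| = kr 14.97 per share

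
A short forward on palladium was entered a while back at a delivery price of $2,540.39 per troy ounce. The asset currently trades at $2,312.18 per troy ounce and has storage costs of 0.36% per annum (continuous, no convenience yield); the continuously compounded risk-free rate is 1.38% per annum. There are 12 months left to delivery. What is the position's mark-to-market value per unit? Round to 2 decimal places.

$185.05 per troy ounce

Current fair forward for the remaining 12 months: F = S·e^((r + u)·T), (r + u) = 0.0138 + 0.0036 = 0.0174
F = 2312.18 · e^(0.0174 × 12/12) = 2312.18 × 1.01755226 = 2352.7640
Value of long forward = (F − K)·e^(−rT) = (2352.7640 − 2540.39) · e^(−0.0138·12/12)
= -187.6260 × 0.98629478 = -185.05
Short position value = −(long value) = $185.05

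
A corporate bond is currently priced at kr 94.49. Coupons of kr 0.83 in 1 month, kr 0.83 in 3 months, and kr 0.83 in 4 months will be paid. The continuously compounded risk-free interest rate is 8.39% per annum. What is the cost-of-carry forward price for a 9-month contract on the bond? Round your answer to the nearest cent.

kr 98.02

PV(coupons) I = 0.83·e^(−0.0839·1/12) + 0.83·e^(−0.0839·3/12) + 0.83·e^(−0.0839·4/12)
I = 0.8242 + 0.8128 + 0.8071 = 2.4441
F = (S − I)·e^(rT) = (94.49 − 2.4441) · e^(0.0839·9/12)
= 92.0459 · e^0.062925 = 92.0459 × 1.064947 = kr 98.02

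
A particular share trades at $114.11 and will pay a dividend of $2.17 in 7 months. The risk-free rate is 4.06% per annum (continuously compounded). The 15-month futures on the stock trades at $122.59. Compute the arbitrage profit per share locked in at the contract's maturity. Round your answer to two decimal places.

$4.77 per share

PV(dividends) I = 2.17·e^(−0.0406·7/12) = 2.1192
Fair futures F* = (S − I)·e^(rT) = (114.11 − 2.1192)·e^0.050750 = 111.9908 × 1.052060 = 117.8210
Market $122.59 > fair 117.8210: forward overpriced → cash-and-carry (borrow at r, buy the stock and collect the dividends, short the forward).
Profit at T = |F_mkt − F*| = |122.59 − 117.8210| = $4.77 per share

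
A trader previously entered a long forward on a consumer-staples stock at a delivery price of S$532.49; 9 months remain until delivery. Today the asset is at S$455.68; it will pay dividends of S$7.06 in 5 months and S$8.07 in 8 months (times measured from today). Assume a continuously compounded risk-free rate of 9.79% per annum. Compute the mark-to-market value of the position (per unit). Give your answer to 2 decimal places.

PV(remaining dividends) I = 7.06·e^(−0.0979·5/12) + 8.07·e^(−0.0979·8/12) = 14.3379
Current forward F = (S − I)·e^(rT) = (455.68 − 14.3379)·e^(0.0979·9/12) = 441.3421 × 1.076188 = 474.9671
Value (long) = (F − K)·e^(−rT) = (474.9671 − 532.49) × 0.929206 = -53.4506
Value = -S$53.45

-S$53.45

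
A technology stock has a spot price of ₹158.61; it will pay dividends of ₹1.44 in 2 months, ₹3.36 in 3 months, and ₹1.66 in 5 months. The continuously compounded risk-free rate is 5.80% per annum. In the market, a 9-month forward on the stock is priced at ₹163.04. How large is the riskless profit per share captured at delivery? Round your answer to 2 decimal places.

₹4.02 per share

PV(dividends) I = 1.44·e^(−0.0580·2/12) + 3.36·e^(−0.0580·3/12) + 1.66·e^(−0.0580·5/12) = 6.3581
Fair forward F* = (S − I)·e^(rT) = (158.61 − 6.3581)·e^0.043500 = 152.2519 × 1.044460 = 159.0210
Market ₹163.04 > fair 159.0210: forward overpriced → cash-and-carry (borrow at r, buy the stock and collect the dividends, short the forward).
Profit at T = |F_mkt − F*| = |163.04 − 159.0210| = ₹4.02 per share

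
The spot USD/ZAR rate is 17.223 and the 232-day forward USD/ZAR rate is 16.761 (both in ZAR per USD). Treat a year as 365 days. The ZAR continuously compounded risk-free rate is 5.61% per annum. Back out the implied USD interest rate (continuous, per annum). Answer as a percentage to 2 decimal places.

9.89%

F = S·e^((r_ZAR − r_USD)T) ⇒ r_USD = r_ZAR − ln(F/S)/T
ln(16.761/17.223) = -0.027191; /(232/365) = -0.042779
r_USD = 0.0561 + 0.042779 = 0.098879
r_USD = 9.89%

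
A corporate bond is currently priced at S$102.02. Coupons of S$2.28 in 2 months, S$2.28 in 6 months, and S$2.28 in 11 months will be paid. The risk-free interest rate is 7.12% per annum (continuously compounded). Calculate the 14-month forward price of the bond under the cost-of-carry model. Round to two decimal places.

S$103.70

PV(coupons) I = 2.28·e^(−0.0712·2/12) + 2.28·e^(−0.0712·6/12) + 2.28·e^(−0.0712·11/12)
I = 2.2531 + 2.2003 + 2.1359 = 6.5893
F = (S − I)·e^(rT) = (102.02 − 6.5893) · e^(0.0712·14/12)
= 95.4307 · e^0.083067 = 95.4307 × 1.086615 = S$103.70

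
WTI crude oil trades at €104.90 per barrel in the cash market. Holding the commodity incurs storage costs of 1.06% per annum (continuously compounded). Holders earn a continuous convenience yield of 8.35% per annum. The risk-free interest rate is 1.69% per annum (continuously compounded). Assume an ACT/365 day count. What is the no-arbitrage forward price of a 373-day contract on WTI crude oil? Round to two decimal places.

Net carry = r + u − y = 0.0169 + 0.0106 − 0.0835 = -0.0560
F = S·e^((r+u−y)T) = 104.90 · e^(-0.0560 × 373/365) = 104.90 · e^-0.057227
= 104.90 × 0.944380 = €99.07 per barrel

€99.07 per barrel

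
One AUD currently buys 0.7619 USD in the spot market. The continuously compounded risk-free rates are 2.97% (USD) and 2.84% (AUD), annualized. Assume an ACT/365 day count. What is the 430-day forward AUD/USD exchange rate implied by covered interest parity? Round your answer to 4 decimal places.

F = S·e^((r_USD − r_AUD)T) = 0.7619 · e^((0.0297 − 0.0284) × 430/365)
= 0.7619 · e^0.001532 = 0.7619 × 1.001533
F = 0.7631 USD per AUD

0.7631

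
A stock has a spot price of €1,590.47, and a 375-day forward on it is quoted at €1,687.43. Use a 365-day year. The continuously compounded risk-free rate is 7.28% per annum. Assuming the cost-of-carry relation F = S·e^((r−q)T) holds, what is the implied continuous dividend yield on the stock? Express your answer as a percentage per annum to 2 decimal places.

1.52%

From F = S·e^((r−q)T): (r − q) = ln(F/S)/T
ln(1687.43/1590.47) = ln(1.060963) = 0.059177
(r − q) = 0.059177 / (375/365) = 0.057599
q = r − ln(F/S)/T = 0.0728 − 0.057599 = 0.015201
q = 1.52%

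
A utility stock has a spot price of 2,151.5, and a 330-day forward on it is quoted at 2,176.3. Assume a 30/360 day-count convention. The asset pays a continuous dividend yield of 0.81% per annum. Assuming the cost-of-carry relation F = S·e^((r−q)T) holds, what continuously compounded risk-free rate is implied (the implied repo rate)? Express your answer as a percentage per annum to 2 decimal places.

2.06%

From F = S·e^((r−q)T): (r − q) = ln(F/S)/T
ln(2176.3/2151.5) = ln(1.011527) = 0.011461
(r − q) = 0.011461 / (330/360) = 0.012503
r = ln(F/S)/T + q = 0.012503 + 0.0081 = 0.020603
r = 2.06%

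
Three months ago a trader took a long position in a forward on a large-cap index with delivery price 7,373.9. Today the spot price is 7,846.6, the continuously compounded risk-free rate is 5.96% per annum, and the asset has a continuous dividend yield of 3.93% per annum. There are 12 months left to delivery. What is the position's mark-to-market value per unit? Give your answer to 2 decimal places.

596.95

Current fair forward for the remaining 12 months: F = S·e^((r − q)·T), (r − q) = 0.0596 − 0.0393 = 0.0203
F = 7846.6 · e^(0.0203 × 12/12) = 7846.6 × 1.02050745 = 8007.5138
Value of long forward = (F − K)·e^(−rT) = (8007.5138 − 7373.9) · e^(−0.0596·12/12)
= 633.6138 × 0.94214131 = 596.95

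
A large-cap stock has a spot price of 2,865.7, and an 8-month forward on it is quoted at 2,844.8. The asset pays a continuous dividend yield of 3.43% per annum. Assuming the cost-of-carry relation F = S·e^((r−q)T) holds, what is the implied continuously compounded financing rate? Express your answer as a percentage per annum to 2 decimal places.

2.33%

From F = S·e^((r−q)T): (r − q) = ln(F/S)/T
ln(2844.8/2865.7) = ln(0.992707) = -0.007320
(r − q) = -0.007320 / (8/12) = -0.010980
r = ln(F/S)/T + q = -0.010980 + 0.0343 = 0.023320
r = 2.33%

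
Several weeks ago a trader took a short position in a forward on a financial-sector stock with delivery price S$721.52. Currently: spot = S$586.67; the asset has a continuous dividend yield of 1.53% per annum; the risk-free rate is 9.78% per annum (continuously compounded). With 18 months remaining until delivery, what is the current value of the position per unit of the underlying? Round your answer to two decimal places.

Current fair forward for the remaining 18 months: F = S·e^((r − q)·T), (r − q) = 0.0978 − 0.0153 = 0.0825
F = 586.67 · e^(0.0825 × 18/12) = 586.67 × 1.131733 = 663.9538
Value of long forward = (F − K)·e^(−rT) = (663.9538 − 721.52) · e^(−0.0978·18/12)
= -57.5662 × 0.863553 = -49.71
Short position value = −(long value) = S$49.71

S$49.71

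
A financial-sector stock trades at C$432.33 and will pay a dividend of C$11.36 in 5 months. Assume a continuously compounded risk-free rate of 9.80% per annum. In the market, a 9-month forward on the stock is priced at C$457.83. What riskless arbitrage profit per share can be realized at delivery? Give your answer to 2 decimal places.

PV(dividends) I = 11.36·e^(−0.0980·5/12) = 10.9055
Fair forward F* = (S − I)·e^(rT) = (432.33 − 10.9055)·e^0.073500 = 421.4245 × 1.076269 = 453.5661
Market C$457.83 > fair 453.5661: forward overpriced → cash-and-carry (borrow at r, buy the stock and collect the dividends, short the forward).
Profit at T = |F_mkt − F*| = |457.83 − 453.5661| = C$4.26 per share

C$4.26 per share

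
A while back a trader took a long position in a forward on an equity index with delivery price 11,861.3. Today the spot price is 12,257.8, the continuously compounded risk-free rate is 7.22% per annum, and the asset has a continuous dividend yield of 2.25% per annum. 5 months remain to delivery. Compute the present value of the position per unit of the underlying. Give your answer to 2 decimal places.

633.63

Current fair forward for the remaining 5 months: F = S·e^((r − q)·T), (r − q) = 0.0722 − 0.0225 = 0.0497
F = 12257.8 · e^(0.0497 × 5/12) = 12257.8 × 1.02092424 = 12514.2851
Value of long forward = (F − K)·e^(−rT) = (12514.2851 − 11861.3) · e^(−0.0722·5/12)
= 652.9851 × 0.97036467 = 633.63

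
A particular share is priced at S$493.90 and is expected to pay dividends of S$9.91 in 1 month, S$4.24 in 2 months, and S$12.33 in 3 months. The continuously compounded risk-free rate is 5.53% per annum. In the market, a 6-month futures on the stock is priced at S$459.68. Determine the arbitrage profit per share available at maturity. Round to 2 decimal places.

PV(dividends) I = 9.91·e^(−0.0553·1/12) + 4.24·e^(−0.0553·2/12) + 12.33·e^(−0.0553·3/12) = 26.2262
Fair futures F* = (S − I)·e^(rT) = (493.90 − 26.2262)·e^0.027650 = 467.6738 × 1.028036 = 480.7855
Market S$459.68 < fair 480.7855: forward underpriced → reverse cash-and-carry (short the stock, invest proceeds at r, pay the dividends, go long the forward).
Profit at T = |F_mkt − F*| = |459.68 − 480.7855| = S$21.11 per share

S$21.11 per share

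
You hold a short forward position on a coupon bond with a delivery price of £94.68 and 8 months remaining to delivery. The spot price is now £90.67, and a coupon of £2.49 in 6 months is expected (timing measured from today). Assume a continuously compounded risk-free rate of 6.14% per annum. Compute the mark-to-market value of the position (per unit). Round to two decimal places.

PV(remaining coupons) I = 2.49·e^(−0.0614·6/12) = 2.4147
Current forward F = (S − I)·e^(rT) = (90.67 − 2.4147)·e^(0.0614·8/12) = 88.2553 × 1.041783 = 91.9429
Value (long) = (F − K)·e^(−rT) = (91.9429 − 94.68) × 0.959893 = -2.6273
Short position value = −(long value) = £2.63

£2.63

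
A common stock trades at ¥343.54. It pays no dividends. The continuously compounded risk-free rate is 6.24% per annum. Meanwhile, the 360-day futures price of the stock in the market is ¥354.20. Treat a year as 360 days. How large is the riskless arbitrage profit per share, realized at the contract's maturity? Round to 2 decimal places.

Fair futures: F* = S·e^(carry·T), with carry = r = 0.0624
F* = 343.54 · e^(0.0624 × 360/360) = 343.54 · e^0.062400 = 343.54 × 1.064388 = ¥365.6599
Market ¥354.20 < fair ¥365.6599: forward underpriced → reverse cash-and-carry (short spot, go long the forward).
At maturity, profit = |F_mkt − F*| = |354.20 − 365.6599| = ¥11.46 per share

¥11.46 per share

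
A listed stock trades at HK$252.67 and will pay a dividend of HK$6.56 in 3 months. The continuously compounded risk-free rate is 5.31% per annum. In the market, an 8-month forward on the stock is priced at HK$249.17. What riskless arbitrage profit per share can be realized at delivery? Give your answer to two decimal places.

HK$5.90 per share

PV(dividends) I = 6.56·e^(−0.0531·3/12) = 6.4735
Fair forward F* = (S − I)·e^(rT) = (252.67 − 6.4735)·e^0.035400 = 246.1965 × 1.036034 = 255.0679
Market HK$249.17 < fair 255.0679: forward underpriced → reverse cash-and-carry (short the stock, invest proceeds at r, pay the dividends, go long the forward).
Profit at T = |F_mkt − F*| = |249.17 − 255.0679| = HK$5.90 per share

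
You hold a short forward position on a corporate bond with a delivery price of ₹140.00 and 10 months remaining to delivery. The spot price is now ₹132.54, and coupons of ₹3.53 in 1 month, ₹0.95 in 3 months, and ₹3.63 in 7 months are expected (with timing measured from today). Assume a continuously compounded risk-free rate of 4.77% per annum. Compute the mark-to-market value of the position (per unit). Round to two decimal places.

PV(remaining coupons) I = 3.53·e^(−0.0477·1/12) + 0.95·e^(−0.0477·3/12) + 3.63·e^(−0.0477·7/12) = 7.9851
Current forward F = (S − I)·e^(rT) = (132.54 − 7.9851)·e^(0.0477·10/12) = 124.5549 × 1.040551 = 129.6057
Value (long) = (F − K)·e^(−rT) = (129.6057 − 140.00) × 0.961030 = -9.9892
Short position value = −(long value) = ₹9.99

₹9.99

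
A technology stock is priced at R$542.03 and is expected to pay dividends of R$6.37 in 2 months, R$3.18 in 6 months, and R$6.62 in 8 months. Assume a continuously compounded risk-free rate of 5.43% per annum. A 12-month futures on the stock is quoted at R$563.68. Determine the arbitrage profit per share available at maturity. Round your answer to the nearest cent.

R$8.08 per share

PV(dividends) I = 6.37·e^(−0.0543·2/12) + 3.18·e^(−0.0543·6/12) + 6.62·e^(−0.0543·8/12) = 15.7921
Fair futures F* = (S − I)·e^(rT) = (542.03 − 15.7921)·e^0.054300 = 526.2379 × 1.055801 = 555.6025
Market R$563.68 > fair 555.6025: forward overpriced → cash-and-carry (borrow at r, buy the stock and collect the dividends, short the forward).
Profit at T = |F_mkt − F*| = |563.68 − 555.6025| = R$8.08 per share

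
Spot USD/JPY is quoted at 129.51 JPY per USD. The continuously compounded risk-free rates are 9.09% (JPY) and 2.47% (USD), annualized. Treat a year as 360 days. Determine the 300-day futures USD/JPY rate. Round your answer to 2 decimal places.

136.86

F = S·e^((r_JPY − r_USD)T) = 129.51 · e^((0.0909 − 0.0247) × 300/360)
= 129.51 · e^0.055167 = 129.51 × 1.056717
F = 136.86 JPY per USD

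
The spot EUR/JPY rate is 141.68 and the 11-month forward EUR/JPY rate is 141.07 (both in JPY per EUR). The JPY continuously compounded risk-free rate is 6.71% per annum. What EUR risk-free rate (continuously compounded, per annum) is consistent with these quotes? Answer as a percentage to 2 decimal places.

7.18%

F = S·e^((r_JPY − r_EUR)T) ⇒ r_EUR = r_JPY − ln(F/S)/T
ln(141.07/141.68) = -0.004315; /(11/12) = -0.004707
r_EUR = 0.0671 + 0.004707 = 0.071807
r_EUR = 7.18%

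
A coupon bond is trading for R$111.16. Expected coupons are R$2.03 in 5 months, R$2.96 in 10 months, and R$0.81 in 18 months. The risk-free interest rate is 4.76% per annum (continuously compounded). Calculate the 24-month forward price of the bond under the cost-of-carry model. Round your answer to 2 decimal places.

PV(coupons) I = 2.03·e^(−0.0476·5/12) + 2.96·e^(−0.0476·10/12) + 0.81·e^(−0.0476·18/12)
I = 1.9901 + 2.8449 + 0.7542 = 5.5892
F = (S − I)·e^(rT) = (111.16 − 5.5892) · e^(0.0476·24/12)
= 105.5708 · e^0.095200 = 105.5708 × 1.099879 = R$116.12

R$116.12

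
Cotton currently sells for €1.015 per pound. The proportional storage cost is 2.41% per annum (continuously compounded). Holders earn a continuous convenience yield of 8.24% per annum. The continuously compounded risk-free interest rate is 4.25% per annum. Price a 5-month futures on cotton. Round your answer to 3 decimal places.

€1.008 per pound

Net carry = r + u − y = 0.0425 + 0.0241 − 0.0824 = -0.0158
F = S·e^((r+u−y)T) = 1.015 · e^(-0.0158 × 5/12) = 1.015 · e^-0.006583
= 1.015 × 0.993439 = €1.008 per pound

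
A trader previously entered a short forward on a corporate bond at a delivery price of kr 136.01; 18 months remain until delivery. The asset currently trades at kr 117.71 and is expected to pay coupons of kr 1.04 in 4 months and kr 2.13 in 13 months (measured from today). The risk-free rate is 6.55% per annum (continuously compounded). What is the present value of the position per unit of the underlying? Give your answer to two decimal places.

kr 8.57

PV(remaining coupons) I = 1.04·e^(−0.0655·4/12) + 2.13·e^(−0.0655·13/12) = 3.0016
Current forward F = (S − I)·e^(rT) = (117.71 − 3.0016)·e^(0.0655·18/12) = 114.7084 × 1.103239 = 126.5508
Value (long) = (F − K)·e^(−rT) = (126.5508 − 136.01) × 0.906422 = -8.5740
Short position value = −(long value) = kr 8.57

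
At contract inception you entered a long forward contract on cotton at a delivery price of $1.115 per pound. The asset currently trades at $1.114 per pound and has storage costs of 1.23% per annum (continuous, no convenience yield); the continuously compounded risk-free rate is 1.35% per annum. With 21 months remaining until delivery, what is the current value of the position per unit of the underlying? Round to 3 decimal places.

$0.049 per pound

Current fair forward for the remaining 21 months: F = S·e^((r + u)·T), (r + u) = 0.0135 + 0.0123 = 0.0258
F = 1.114 · e^(0.0258 × 21/12) = 1.114 × 1.046185 = 1.1655
Value of long forward = (F − K)·e^(−rT) = (1.1655 − 1.115) · e^(−0.0135·21/12)
= 0.0505 × 0.976652 = 0.049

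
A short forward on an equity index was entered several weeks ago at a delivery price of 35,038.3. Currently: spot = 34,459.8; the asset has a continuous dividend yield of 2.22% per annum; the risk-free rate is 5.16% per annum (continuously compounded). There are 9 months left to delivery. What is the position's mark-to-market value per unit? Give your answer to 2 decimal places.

-182.57

Current fair forward for the remaining 9 months: F = S·e^((r − q)·T), (r − q) = 0.0516 − 0.0222 = 0.0294
F = 34459.8 · e^(0.0294 × 9/12) = 34459.8 × 1.02229490 = 35228.0778
Value of long forward = (F − K)·e^(−rT) = (35228.0778 − 35038.3) · e^(−0.0516·9/12)
= 189.7778 × 0.96203928 = 182.57
Short position value = −(long value) = -182.57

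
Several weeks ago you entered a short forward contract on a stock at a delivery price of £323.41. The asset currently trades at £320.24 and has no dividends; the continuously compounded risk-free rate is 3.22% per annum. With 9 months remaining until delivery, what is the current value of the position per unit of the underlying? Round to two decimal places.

-£4.55

Current fair forward for the remaining 9 months: F = S·e^(r·T), r = 0.0322
F = 320.24 · e^(0.0322 × 9/12) = 320.24 × 1.024444 = 328.0679
Value of long forward = (F − K)·e^(−rT) = (328.0679 − 323.41) · e^(−0.0322·9/12)
= 4.6579 × 0.976139 = 4.55
Short position value = −(long value) = -£4.55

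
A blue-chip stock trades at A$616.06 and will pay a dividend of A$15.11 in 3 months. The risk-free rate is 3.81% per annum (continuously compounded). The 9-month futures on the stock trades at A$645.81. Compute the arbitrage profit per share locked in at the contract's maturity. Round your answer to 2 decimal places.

PV(dividends) I = 15.11·e^(−0.0381·3/12) = 14.9668
Fair futures F* = (S − I)·e^(rT) = (616.06 − 14.9668)·e^0.028575 = 601.0932 × 1.028987 = 618.5171
Market A$645.81 > fair 618.5171: forward overpriced → cash-and-carry (borrow at r, buy the stock and collect the dividends, short the forward).
Profit at T = |F_mkt − F*| = |645.81 − 618.5171| = A$27.29 per share

A$27.29 per share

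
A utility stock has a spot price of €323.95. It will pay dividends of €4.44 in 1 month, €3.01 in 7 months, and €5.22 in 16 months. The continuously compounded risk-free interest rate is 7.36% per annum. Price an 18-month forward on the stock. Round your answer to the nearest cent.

€348.33

PV(dividends) I = 4.44·e^(−0.0736·1/12) + 3.01·e^(−0.0736·7/12) + 5.22·e^(−0.0736·16/12)
I = 4.4129 + 2.8835 + 4.7321 = 12.0285
F = (S − I)·e^(rT) = (323.95 − 12.0285) · e^(0.0736·18/12)
= 311.9215 · e^0.110400 = 311.9215 × 1.116725 = €348.33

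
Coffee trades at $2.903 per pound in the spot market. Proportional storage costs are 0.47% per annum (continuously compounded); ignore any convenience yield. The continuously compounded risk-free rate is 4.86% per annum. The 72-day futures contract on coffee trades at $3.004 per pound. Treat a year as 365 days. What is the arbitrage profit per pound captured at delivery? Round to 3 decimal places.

$0.070 per pound

Fair futures: F* = S·e^(carry·T), with carry = (r + u) = 0.0486 + 0.0047 = 0.0533
F* = 2.903 · e^(0.0533 × 72/365) = 2.903 · e^0.010514 = 2.903 × 1.010569 = $2.9337
Market $3.004 > fair $2.9337: forward overpriced → cash-and-carry (buy spot, short the forward).
At maturity, profit = |F_mkt − F*| = |3.004 − 2.9337| = $0.070 per pound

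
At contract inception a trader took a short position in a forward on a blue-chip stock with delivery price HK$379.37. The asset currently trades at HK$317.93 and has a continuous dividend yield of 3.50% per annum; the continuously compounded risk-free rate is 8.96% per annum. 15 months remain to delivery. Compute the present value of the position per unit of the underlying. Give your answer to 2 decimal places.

HK$34.85

Current fair forward for the remaining 15 months: F = S·e^((r − q)·T), (r − q) = 0.0896 − 0.0350 = 0.0546
F = 317.93 · e^(0.0546 × 15/12) = 317.93 × 1.070633 = 340.3863
Value of long forward = (F − K)·e^(−rT) = (340.3863 − 379.37) · e^(−0.0896·15/12)
= -38.9837 × 0.894044 = -34.85
Short position value = −(long value) = HK$34.85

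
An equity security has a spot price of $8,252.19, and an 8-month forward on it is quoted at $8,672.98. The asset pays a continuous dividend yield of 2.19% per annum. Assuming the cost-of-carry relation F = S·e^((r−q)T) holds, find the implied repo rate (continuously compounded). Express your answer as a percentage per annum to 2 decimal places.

9.65%

From F = S·e^((r−q)T): (r − q) = ln(F/S)/T
ln(8672.98/8252.19) = ln(1.050991) = 0.049734
(r − q) = 0.049734 / (8/12) = 0.074601
r = ln(F/S)/T + q = 0.074601 + 0.0219 = 0.096501
r = 9.65%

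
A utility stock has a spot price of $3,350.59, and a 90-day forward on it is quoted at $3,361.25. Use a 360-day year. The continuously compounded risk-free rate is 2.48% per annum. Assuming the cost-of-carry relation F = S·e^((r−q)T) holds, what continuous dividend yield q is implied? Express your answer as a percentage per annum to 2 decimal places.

1.21%

From F = S·e^((r−q)T): (r − q) = ln(F/S)/T
ln(3361.25/3350.59) = ln(1.003182) = 0.003177
(r − q) = 0.003177 / (90/360) = 0.012708
q = r − ln(F/S)/T = 0.0248 − 0.012708 = 0.012092
q = 1.21%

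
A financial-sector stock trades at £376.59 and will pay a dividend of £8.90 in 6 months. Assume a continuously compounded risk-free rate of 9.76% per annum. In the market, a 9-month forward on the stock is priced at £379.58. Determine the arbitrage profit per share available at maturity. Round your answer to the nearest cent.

PV(dividends) I = 8.90·e^(−0.0976·6/12) = 8.4761
Fair forward F* = (S − I)·e^(rT) = (376.59 − 8.4761)·e^0.073200 = 368.1139 × 1.075946 = 396.0707
Market £379.58 < fair 396.0707: forward underpriced → reverse cash-and-carry (short the stock, invest proceeds at r, pay the dividends, go long the forward).
Profit at T = |F_mkt − F*| = |379.58 − 396.0707| = £16.49 per share

£16.49 per share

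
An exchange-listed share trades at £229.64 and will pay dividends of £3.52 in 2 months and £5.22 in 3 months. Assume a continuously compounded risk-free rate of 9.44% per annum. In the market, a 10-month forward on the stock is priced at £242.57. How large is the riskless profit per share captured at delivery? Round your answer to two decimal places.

£3.40 per share

PV(dividends) I = 3.52·e^(−0.0944·2/12) + 5.22·e^(−0.0944·3/12) = 8.5633
Fair forward F* = (S − I)·e^(rT) = (229.64 − 8.5633)·e^0.078667 = 221.0767 × 1.081844 = 239.1705
Market £242.57 > fair 239.1705: forward overpriced → cash-and-carry (borrow at r, buy the stock and collect the dividends, short the forward).
Profit at T = |F_mkt − F*| = |242.57 − 239.1705| = £3.40 per share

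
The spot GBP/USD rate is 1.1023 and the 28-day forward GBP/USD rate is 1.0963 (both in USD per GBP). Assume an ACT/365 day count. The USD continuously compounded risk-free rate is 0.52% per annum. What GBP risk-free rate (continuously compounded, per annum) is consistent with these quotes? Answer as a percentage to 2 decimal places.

7.63%

F = S·e^((r_USD − r_GBP)T) ⇒ r_GBP = r_USD − ln(F/S)/T
ln(1.0963/1.1023) = -0.005458; /(28/365) = -0.071149
r_GBP = 0.0052 + 0.071149 = 0.076349
r_GBP = 7.63%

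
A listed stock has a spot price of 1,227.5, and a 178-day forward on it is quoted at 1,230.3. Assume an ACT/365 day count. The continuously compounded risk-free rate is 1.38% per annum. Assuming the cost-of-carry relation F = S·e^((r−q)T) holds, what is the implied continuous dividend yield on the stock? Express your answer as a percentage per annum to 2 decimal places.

0.91%

From F = S·e^((r−q)T): (r − q) = ln(F/S)/T
ln(1230.3/1227.5) = ln(1.002281) = 0.002278
(r − q) = 0.002278 / (178/365) = 0.004671
q = r − ln(F/S)/T = 0.0138 − 0.004671 = 0.009129
q = 0.91%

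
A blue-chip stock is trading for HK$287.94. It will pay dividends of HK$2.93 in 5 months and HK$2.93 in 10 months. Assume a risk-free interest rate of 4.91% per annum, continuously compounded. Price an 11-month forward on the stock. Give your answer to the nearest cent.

PV(dividends) I = 2.93·e^(−0.0491·5/12) + 2.93·e^(−0.0491·10/12)
I = 2.8707 + 2.8125 = 5.6832
F = (S − I)·e^(rT) = (287.94 − 5.6832) · e^(0.0491·11/12)
= 282.2568 · e^0.045008 = 282.2568 × 1.046036 = HK$295.25

HK$295.25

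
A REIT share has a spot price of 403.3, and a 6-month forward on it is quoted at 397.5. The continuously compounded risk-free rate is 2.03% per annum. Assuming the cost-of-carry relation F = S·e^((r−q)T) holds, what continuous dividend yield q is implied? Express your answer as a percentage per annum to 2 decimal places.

From F = S·e^((r−q)T): (r − q) = ln(F/S)/T
ln(397.5/403.3) = ln(0.985619) = -0.014485
(r − q) = -0.014485 / (6/12) = -0.028970
q = r − ln(F/S)/T = 0.0203 + 0.028970 = 0.049270
q = 4.93%

4.93%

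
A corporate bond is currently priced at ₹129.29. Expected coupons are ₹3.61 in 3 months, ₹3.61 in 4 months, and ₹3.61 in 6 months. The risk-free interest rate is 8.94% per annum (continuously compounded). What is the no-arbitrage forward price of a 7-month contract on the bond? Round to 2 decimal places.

₹125.16

PV(coupons) I = 3.61·e^(−0.0894·3/12) + 3.61·e^(−0.0894·4/12) + 3.61·e^(−0.0894·6/12)
I = 3.5302 + 3.5040 + 3.4522 = 10.4864
F = (S − I)·e^(rT) = (129.29 − 10.4864) · e^(0.0894·7/12)
= 118.8036 · e^0.052150 = 118.8036 × 1.053534 = ₹125.16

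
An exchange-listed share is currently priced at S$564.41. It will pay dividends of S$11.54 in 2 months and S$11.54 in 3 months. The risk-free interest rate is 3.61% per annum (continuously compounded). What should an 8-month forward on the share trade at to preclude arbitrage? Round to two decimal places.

PV(dividends) I = 11.54·e^(−0.0361·2/12) + 11.54·e^(−0.0361·3/12)
I = 11.4708 + 11.4363 = 22.9071
F = (S − I)·e^(rT) = (564.41 − 22.9071) · e^(0.0361·8/12)
= 541.5029 · e^0.024067 = 541.5029 × 1.024359 = S$554.69

S$554.69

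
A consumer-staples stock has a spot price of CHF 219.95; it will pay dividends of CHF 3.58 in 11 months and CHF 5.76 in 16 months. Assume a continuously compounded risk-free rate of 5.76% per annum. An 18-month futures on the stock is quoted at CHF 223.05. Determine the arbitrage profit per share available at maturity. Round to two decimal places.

CHF 7.23 per share

PV(dividends) I = 3.58·e^(−0.0576·11/12) + 5.76·e^(−0.0576·16/12) = 8.7301
Fair futures F* = (S − I)·e^(rT) = (219.95 − 8.7301)·e^0.086400 = 211.2199 × 1.090242 = 230.2808
Market CHF 223.05 < fair 230.2808: forward underpriced → reverse cash-and-carry (short the stock, invest proceeds at r, pay the dividends, go long the forward).
Profit at T = |F_mkt − F*| = |223.05 − 230.2808| = CHF 7.23 per share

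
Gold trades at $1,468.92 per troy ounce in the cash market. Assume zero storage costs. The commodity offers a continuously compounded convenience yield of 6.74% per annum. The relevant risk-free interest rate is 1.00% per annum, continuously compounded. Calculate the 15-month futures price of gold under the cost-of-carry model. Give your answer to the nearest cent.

Net carry = r + u − y = 0.0100 + 0.0000 − 0.0674 = -0.0574
F = S·e^((r+u−y)T) = 1468.92 · e^(-0.0574 × 15/12) = 1468.92 · e^-0.07175000
= 1468.92 × 0.93076356 = $1,367.22 per troy ounce

$1,367.22 per troy ounce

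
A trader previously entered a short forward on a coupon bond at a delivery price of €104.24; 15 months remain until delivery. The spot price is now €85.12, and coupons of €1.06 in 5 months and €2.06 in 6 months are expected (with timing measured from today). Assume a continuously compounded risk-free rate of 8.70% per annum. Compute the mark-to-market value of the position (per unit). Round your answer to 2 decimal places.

PV(remaining coupons) I = 1.06·e^(−0.0870·5/12) + 2.06·e^(−0.0870·6/12) = 2.9946
Current forward F = (S − I)·e^(rT) = (85.12 − 2.9946)·e^(0.0870·15/12) = 82.1254 × 1.114884 = 91.5603
Value (long) = (F − K)·e^(−rT) = (91.5603 − 104.24) × 0.896955 = -11.3731
Short position value = −(long value) = €11.37

€11.37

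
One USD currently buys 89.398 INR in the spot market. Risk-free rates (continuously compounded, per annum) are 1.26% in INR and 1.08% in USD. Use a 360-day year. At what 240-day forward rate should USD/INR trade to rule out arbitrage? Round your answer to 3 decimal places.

F = S·e^((r_INR − r_USD)T) = 89.398 · e^((0.0126 − 0.0108) × 240/360)
= 89.398 · e^0.001200 = 89.398 × 1.001201
F = 89.505 INR per USD

89.505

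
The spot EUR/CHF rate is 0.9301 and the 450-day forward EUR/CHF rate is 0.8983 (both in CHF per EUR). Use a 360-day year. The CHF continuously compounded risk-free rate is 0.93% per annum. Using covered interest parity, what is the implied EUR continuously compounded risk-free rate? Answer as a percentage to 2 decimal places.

3.71%

F = S·e^((r_CHF − r_EUR)T) ⇒ r_EUR = r_CHF − ln(F/S)/T
ln(0.8983/0.9301) = -0.034788; /(450/360) = -0.027830
r_EUR = 0.0093 + 0.027830 = 0.037130
r_EUR = 3.71%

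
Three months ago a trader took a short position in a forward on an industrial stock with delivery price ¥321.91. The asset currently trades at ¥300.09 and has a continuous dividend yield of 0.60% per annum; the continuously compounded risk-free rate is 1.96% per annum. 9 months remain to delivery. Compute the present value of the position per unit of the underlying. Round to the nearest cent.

Current fair forward for the remaining 9 months: F = S·e^((r − q)·T), (r − q) = 0.0196 − 0.0060 = 0.0136
F = 300.09 · e^(0.0136 × 9/12) = 300.09 × 1.010252 = 303.1665
Value of long forward = (F − K)·e^(−rT) = (303.1665 − 321.91) · e^(−0.0196·9/12)
= -18.7435 × 0.985408 = -18.47
Short position value = −(long value) = ¥18.47

¥18.47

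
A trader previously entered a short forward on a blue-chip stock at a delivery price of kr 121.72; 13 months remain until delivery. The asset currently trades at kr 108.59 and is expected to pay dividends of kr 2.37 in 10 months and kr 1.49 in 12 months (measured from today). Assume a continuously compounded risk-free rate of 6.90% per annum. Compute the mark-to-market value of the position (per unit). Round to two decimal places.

kr 7.99

PV(remaining dividends) I = 2.37·e^(−0.0690·10/12) + 1.49·e^(−0.0690·12/12) = 3.6282
Current forward F = (S − I)·e^(rT) = (108.59 − 3.6282)·e^(0.0690·13/12) = 104.9618 × 1.077615 = 113.1084
Value (long) = (F − K)·e^(−rT) = (113.1084 − 121.72) × 0.927975 = -7.9913
Short position value = −(long value) = kr 7.99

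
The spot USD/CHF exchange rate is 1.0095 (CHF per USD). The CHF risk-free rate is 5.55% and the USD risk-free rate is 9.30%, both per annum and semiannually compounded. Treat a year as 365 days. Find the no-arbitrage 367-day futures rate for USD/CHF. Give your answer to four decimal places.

By covered interest parity, F = S · (1+r_CHF/2)^(2T) / (1+r_USD/2)^(2T)
= 1.0095 × 1.056587 / 1.095708 = 1.0095 × 0.964296
F = 0.9735 CHF per USD

0.9735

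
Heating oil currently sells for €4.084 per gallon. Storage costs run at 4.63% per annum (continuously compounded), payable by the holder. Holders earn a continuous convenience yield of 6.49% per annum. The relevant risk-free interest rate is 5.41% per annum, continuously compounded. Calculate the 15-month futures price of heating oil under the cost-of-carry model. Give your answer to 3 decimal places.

Net carry = r + u − y = 0.0541 + 0.0463 − 0.0649 = 0.0355
F = S·e^((r+u−y)T) = 4.084 · e^(0.0355 × 15/12) = 4.084 · e^0.044375
= 4.084 × 1.045374 = €4.269 per gallon

€4.269 per gallon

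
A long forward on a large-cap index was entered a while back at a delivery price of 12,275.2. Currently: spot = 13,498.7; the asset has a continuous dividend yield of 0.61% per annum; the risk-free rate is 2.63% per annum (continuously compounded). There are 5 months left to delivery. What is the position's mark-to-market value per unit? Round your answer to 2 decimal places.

Current fair forward for the remaining 5 months: F = S·e^((r − q)·T), (r − q) = 0.0263 − 0.0061 = 0.0202
F = 13498.7 · e^(0.0202 × 5/12) = 13498.7 × 1.00845219 = 13612.7936
Value of long forward = (F − K)·e^(−rT) = (13612.7936 − 12275.2) · e^(−0.0263·5/12)
= 1337.5936 × 0.98910149 = 1323.02

1323.02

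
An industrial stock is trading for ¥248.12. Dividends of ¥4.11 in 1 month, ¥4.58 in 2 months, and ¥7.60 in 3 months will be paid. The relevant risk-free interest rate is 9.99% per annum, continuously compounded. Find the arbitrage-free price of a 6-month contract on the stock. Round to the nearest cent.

¥244.02

PV(dividends) I = 4.11·e^(−0.0999·1/12) + 4.58·e^(−0.0999·2/12) + 7.60·e^(−0.0999·3/12)
I = 4.0759 + 4.5044 + 7.4125 = 15.9928
F = (S − I)·e^(rT) = (248.12 − 15.9928) · e^(0.0999·6/12)
= 232.1272 · e^0.049950 = 232.1272 × 1.051219 = ¥244.02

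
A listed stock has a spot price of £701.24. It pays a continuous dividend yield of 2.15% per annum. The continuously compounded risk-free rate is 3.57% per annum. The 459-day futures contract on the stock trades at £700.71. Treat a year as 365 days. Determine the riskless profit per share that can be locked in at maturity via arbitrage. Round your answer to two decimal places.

£13.16 per share

Fair futures: F* = S·e^(carry·T), with carry = (r − q) = 0.0357 − 0.0215 = 0.0142
F* = 701.24 · e^(0.0142 × 459/365) = 701.24 · e^0.017857 = 701.24 × 1.018017 = £713.8742
Market £700.71 < fair £713.8742: forward underpriced → reverse cash-and-carry (short spot, go long the forward).
At maturity, profit = |F_mkt − F*| = |700.71 − 713.8742| = £13.16 per share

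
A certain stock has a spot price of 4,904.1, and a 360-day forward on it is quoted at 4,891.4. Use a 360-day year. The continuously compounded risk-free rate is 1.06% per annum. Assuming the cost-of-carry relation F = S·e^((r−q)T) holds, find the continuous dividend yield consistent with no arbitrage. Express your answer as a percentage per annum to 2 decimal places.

From F = S·e^((r−q)T): (r − q) = ln(F/S)/T
ln(4891.4/4904.1) = ln(0.997410) = -0.002593
(r − q) = -0.002593 / (360/360) = -0.002593
q = r − ln(F/S)/T = 0.0106 + 0.002593 = 0.013193
q = 1.32%

1.32%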